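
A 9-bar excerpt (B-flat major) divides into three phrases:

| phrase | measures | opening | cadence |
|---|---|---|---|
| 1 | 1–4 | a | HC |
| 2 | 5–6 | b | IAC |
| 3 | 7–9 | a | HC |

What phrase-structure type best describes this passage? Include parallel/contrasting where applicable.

The final phrase closes with a half cadence, which is not stronger than the preceding imperfect authentic cadence; the 3 phrases lack an overall antecedent–consequent design and so form a phrase group.

phrase group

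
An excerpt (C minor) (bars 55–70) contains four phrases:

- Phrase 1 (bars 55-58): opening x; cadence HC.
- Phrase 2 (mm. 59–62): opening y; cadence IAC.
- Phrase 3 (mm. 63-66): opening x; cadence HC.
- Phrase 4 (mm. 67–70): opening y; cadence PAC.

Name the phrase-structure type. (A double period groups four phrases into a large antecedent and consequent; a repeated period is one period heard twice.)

parallel double period

Four phrases in two halves: the first half (bars 55–62) ends with an imperfect authentic cadence, the second (mm. 63–70) with a perfect authentic cadence — a large antecedent–consequent pair, i.e. a double period.
Phrase 3 begins with the same material as phrase 1, making it parallel.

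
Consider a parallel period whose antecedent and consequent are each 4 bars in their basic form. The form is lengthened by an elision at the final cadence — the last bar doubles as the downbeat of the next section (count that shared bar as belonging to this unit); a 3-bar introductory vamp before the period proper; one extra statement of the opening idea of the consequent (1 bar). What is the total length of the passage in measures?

Basic parallel period: 4 + 4 = 8 bars.
8 (basic form) + 3 (introduction) + 1 (extra statement) = 12.
The elision shares a bar with the next section but does not change this unit's count.

12 measures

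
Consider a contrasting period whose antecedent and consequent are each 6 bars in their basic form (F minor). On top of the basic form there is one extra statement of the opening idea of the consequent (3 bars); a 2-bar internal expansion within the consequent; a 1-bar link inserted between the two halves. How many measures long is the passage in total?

Basic contrasting period: 6 + 6 = 12 bars.
12 (basic form) + 3 (extra statement) + 2 (internal expansion) + 1 (link) = 18.

18 measures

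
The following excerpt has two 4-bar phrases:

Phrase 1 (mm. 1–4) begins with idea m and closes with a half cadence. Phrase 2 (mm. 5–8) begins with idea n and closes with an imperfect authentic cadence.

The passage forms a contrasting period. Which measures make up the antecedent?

measures 1–4

The phrase ending with the weaker cadence (half cadence) is the antecedent; the one ending more conclusively (imperfect authentic cadence) is the consequent. The antecedent is measures 1–4.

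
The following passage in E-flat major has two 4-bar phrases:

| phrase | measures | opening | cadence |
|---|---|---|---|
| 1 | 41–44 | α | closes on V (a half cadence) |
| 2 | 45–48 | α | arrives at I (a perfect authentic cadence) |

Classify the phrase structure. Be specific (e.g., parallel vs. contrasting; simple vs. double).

Phrase 1 ends with a half cadence (weaker) and phrase 2 with a perfect authentic cadence (stronger): antecedent + consequent = a period.
The two phrases open with the same material (α / α), so the period is parallel.

parallel period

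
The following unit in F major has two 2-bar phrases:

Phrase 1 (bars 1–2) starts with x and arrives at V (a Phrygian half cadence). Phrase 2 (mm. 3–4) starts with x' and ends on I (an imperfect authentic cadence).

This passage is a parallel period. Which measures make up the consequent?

The antecedent is the phrase ending with the weaker cadence (Phrygian half cadence, phrase 1) and the consequent the one ending more conclusively (imperfect authentic cadence, phrase 2); the consequent is measures 3–4.

measures 3–4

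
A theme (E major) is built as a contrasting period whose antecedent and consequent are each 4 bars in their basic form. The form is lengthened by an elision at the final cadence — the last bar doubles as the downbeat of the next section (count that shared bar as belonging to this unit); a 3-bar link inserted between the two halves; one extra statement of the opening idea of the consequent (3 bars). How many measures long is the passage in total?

Basic contrasting period: 4 + 4 = 8 bars.
8 (basic form) + 3 (link) + 3 (extra statement) = 14.
The elision shares a bar with the next section but does not change this unit's count.

14 measures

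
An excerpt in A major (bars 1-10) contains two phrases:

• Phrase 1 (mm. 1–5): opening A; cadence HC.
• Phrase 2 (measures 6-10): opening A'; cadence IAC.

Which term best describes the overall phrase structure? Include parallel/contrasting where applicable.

parallel period

Phrase 1 ends with a half cadence (weaker) and phrase 2 with an imperfect authentic cadence (stronger): antecedent + consequent = a period.
The two phrases open with the same material (A / A'), so the period is parallel.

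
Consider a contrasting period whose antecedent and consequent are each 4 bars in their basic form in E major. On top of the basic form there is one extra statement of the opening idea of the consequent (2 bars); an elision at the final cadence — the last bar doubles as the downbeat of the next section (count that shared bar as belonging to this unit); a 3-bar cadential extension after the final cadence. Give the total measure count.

13 measures

Basic contrasting period: 4 + 4 = 8 bars.
8 (basic form) + 2 (extra statement) + 3 (cadential extension) = 13.
The elision shares a bar with the next section but does not change this unit's count.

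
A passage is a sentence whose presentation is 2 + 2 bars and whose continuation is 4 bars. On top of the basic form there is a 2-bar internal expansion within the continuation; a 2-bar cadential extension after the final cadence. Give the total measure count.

12 measures

Basic sentence: 2 + 2 + 4 = 8 bars.
8 (basic form) + 2 (internal expansion) + 2 (cadential extension) = 12.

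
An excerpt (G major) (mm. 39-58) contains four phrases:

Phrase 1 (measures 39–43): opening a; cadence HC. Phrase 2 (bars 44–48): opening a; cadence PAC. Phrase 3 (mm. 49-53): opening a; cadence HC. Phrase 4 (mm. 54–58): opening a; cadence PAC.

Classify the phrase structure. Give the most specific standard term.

repeated period

The cadence pattern HC–PAC–HC–PAC is weak–strong twice, and phrases 3–4 restate phrases 1–2: a period heard twice, not a double period (which would end weakly at phrase 2).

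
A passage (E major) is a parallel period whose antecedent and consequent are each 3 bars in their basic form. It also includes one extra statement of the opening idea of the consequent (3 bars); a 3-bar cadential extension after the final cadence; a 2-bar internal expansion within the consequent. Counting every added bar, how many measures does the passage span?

Basic parallel period: 3 + 3 = 6 bars.
6 (basic form) + 3 (extra statement) + 3 (cadential extension) + 2 (internal expansion) = 14.

14 measures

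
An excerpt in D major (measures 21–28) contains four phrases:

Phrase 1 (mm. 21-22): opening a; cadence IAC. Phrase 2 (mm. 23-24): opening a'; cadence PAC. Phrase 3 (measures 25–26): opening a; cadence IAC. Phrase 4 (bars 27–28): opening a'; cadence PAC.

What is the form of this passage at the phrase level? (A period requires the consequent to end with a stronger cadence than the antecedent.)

repeated period

The cadence pattern IAC–PAC–IAC–PAC is weak–strong twice, and phrases 3–4 restate phrases 1–2: a period heard twice, not a double period (which would end weakly at phrase 2).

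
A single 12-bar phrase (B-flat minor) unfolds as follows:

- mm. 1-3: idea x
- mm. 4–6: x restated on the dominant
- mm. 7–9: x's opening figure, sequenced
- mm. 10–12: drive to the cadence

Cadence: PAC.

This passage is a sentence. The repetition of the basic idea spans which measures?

measures 4–6

The presentation of a sentence is the basic idea (bars 1–3) plus its repetition (measures 4-6); the repetition of the basic idea is therefore bars 4-6.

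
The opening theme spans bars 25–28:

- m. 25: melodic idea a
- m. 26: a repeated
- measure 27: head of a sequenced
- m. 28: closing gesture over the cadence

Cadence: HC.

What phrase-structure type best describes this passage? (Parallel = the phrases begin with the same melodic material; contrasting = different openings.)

sentence

Basic idea (m. 25) + its repetition (bar 26) form the presentation; fragmentation and cadence (bars 27–28) form the continuation — the 4-bar whole is a sentence.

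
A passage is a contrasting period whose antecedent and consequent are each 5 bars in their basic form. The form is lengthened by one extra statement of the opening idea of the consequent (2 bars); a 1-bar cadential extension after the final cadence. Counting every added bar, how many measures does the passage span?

13 measures

Basic contrasting period: 5 + 5 = 10 bars.
10 (basic form) + 2 (extra statement) + 1 (cadential extension) = 13.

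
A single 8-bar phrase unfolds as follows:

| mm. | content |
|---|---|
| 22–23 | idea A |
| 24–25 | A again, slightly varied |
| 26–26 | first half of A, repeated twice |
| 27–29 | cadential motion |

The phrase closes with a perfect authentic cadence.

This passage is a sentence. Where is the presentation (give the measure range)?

measures 22–25

The presentation of a sentence is the basic idea (measures 22–23) plus its repetition (mm. 24-25); the presentation is therefore mm. 22–25.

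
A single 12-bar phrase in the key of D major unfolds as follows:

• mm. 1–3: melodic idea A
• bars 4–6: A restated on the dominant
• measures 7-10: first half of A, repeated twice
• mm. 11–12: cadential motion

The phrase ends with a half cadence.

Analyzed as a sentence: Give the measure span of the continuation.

measures 7–12

After the presentation (bars 1–6), the continuation covers the fragmentation through the cadence: mm. 7-12.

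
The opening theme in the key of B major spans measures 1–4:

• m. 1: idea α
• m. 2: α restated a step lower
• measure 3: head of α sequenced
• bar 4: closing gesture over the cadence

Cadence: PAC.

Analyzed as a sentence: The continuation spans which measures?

measures 3–4

After the presentation (measures 1–2), the continuation covers the fragmentation through the cadence: measures 3–4.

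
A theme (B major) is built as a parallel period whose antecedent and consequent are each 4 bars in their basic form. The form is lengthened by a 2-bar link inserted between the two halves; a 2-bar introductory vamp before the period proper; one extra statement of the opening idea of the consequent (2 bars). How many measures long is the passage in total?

14 measures

Basic parallel period: 4 + 4 = 8 bars.
8 (basic form) + 2 (link) + 2 (introduction) + 2 (extra statement) = 14.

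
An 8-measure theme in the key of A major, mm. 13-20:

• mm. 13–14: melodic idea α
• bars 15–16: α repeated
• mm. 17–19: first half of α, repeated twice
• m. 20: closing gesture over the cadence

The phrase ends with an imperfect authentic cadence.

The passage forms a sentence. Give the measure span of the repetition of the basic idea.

The presentation of a sentence is the basic idea (bars 13–14) plus its repetition (mm. 15–16); the repetition of the basic idea is therefore bars 15–16.

measures 15–16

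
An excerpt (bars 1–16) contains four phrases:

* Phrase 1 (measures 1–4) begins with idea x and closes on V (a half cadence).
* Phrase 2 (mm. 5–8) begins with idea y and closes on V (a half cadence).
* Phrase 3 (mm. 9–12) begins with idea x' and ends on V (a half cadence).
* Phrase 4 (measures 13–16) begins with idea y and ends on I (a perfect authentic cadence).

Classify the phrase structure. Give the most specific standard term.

parallel double period

Four phrases in two halves: the first half (mm. 1–8) ends with a half cadence, the second (mm. 9-16) with a perfect authentic cadence — a large antecedent–consequent pair, i.e. a double period.
Phrase 3 begins with the same material as phrase 1, making it parallel.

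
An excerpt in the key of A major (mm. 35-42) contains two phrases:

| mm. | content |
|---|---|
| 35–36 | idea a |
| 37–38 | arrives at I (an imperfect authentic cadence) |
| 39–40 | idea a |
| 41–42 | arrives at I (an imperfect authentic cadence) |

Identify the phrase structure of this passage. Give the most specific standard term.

Both phrases have the same opening (a) and the same cadence (imperfect authentic cadence): the second is a restatement, not a consequent, so this is a repeated phrase rather than a period.

repeated phrase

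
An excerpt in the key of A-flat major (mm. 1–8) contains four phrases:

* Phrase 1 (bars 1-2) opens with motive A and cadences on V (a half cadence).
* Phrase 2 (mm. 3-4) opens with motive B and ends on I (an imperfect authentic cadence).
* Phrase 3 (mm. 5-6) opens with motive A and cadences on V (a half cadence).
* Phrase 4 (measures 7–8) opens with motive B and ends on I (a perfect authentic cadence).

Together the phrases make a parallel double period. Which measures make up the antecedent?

In a double period the first pair of phrases (ending imperfect authentic cadence) is the large antecedent and the second pair (ending perfect authentic cadence) is the large consequent; the antecedent is measures 1–4.

measures 1–4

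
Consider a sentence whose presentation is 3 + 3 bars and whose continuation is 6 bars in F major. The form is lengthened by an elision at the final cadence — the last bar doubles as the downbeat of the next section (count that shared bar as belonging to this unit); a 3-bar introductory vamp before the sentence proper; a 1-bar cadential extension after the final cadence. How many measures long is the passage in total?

Basic sentence: 3 + 3 + 6 = 12 bars.
12 (basic form) + 3 (introduction) + 1 (cadential extension) = 16.
The elision shares a bar with the next section but does not change this unit's count.

16 measures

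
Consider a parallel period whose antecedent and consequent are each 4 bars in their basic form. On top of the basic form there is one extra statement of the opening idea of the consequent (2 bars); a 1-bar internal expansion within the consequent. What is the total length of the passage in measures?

Basic parallel period: 4 + 4 = 8 bars.
8 (basic form) + 2 (extra statement) + 1 (internal expansion) = 11.

11 measures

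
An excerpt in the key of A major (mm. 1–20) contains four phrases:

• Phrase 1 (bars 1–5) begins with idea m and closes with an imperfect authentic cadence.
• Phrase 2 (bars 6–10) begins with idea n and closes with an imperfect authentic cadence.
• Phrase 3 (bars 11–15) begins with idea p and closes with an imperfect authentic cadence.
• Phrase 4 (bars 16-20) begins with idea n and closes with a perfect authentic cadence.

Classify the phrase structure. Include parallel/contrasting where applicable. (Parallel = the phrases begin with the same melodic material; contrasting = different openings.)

contrasting double period

Four phrases in two halves: the first half (measures 1–10) ends with an imperfect authentic cadence, the second (mm. 11–20) with a perfect authentic cadence — a large antecedent–consequent pair, i.e. a double period.
Phrase 3 begins with different material from phrase 1, making it contrasting.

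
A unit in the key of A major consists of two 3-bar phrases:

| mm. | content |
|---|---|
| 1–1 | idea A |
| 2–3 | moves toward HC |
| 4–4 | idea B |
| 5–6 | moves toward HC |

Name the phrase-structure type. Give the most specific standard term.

phrase group

The second phrase closes with a half cadence, which is not stronger than the first phrase's half cadence; without a weak→strong cadential pair there is no antecedent–consequent relationship, so this is a phrase group rather than a period.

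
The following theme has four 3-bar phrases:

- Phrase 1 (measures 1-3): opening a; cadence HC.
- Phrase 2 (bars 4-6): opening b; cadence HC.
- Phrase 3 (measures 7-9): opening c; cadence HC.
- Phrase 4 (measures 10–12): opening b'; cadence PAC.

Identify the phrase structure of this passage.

Four phrases in two halves: the first half (bars 1–6) ends with a half cadence, the second (measures 7–12) with a perfect authentic cadence — a large antecedent–consequent pair, i.e. a double period.
Phrase 3 begins with different material from phrase 1, making it contrasting.

contrasting double period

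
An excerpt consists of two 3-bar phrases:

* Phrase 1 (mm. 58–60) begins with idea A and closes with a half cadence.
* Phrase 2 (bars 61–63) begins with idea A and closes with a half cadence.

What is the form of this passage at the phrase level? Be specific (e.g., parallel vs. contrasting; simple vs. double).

repeated phrase

Both phrases have the same opening (A) and the same cadence (half cadence): the second is a restatement, not a consequent, so this is a repeated phrase rather than a period.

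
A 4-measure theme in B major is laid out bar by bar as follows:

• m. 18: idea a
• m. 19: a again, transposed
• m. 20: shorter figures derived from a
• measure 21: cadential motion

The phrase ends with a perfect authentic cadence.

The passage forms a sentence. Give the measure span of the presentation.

The presentation of a sentence is the basic idea (m. 18) plus its repetition (m. 19); the presentation is therefore mm. 18-19.

measures 18–19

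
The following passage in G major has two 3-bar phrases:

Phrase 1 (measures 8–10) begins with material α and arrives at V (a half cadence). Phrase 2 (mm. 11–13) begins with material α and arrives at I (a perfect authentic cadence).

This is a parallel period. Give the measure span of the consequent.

The phrase ending with the weaker cadence (half cadence) is the antecedent; the one ending more conclusively (perfect authentic cadence) is the consequent. The consequent is measures 11–13.

measures 11–13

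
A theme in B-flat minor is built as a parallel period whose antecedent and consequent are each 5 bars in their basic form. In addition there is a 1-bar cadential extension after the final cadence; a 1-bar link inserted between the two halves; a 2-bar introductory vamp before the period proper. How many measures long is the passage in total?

Basic parallel period: 5 + 5 = 10 bars.
10 (basic form) + 1 (cadential extension) + 1 (link) + 2 (introduction) = 14.

14 measures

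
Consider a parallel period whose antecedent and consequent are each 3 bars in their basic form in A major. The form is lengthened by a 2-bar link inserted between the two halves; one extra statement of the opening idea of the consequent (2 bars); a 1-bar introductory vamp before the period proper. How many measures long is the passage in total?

Basic parallel period: 3 + 3 = 6 bars.
6 (basic form) + 2 (link) + 2 (extra statement) + 1 (introduction) = 11.

11 measures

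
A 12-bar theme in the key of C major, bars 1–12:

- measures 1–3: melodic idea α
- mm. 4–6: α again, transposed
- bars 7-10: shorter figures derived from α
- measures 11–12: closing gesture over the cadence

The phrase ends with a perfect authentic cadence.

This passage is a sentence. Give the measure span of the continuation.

After the presentation (mm. 1–6), the continuation covers the fragmentation through the cadence: bars 7–12.

measures 7–12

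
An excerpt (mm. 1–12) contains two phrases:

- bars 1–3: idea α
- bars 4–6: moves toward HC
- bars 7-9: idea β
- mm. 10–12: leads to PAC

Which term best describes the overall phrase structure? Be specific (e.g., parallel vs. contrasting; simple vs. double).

Phrase 1 ends with a half cadence (weaker) and phrase 2 with a perfect authentic cadence (stronger): antecedent + consequent = a period.
The two phrases open with different material (α / β), so the period is contrasting.

contrasting period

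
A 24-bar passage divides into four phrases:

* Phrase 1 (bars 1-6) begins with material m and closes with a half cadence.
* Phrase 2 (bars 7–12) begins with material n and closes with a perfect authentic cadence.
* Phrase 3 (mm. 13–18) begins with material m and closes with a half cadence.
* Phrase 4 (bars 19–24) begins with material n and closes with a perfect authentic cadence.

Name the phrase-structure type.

repeated period

The cadence pattern HC–PAC–HC–PAC is weak–strong twice, and phrases 3–4 restate phrases 1–2: a period heard twice, not a double period (which would end weakly at phrase 2).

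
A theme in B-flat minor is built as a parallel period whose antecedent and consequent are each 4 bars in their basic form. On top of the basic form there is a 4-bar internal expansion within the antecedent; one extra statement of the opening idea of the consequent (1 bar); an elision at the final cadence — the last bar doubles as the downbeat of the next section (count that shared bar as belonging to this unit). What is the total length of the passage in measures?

13 measures

Basic parallel period: 4 + 4 = 8 bars.
8 (basic form) + 4 (internal expansion) + 1 (extra statement) = 13.
The elision shares a bar with the next section but does not change this unit's count.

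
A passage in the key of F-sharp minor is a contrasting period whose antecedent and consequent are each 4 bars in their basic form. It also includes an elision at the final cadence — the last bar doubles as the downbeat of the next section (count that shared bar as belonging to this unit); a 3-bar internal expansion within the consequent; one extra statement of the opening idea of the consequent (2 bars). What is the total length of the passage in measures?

13 measures

Basic contrasting period: 4 + 4 = 8 bars.
8 (basic form) + 3 (internal expansion) + 2 (extra statement) = 13.
The elision shares a bar with the next section but does not change this unit's count.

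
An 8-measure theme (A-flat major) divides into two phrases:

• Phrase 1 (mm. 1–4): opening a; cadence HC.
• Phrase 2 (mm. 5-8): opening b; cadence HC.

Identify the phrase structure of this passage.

The second phrase closes with a half cadence, which is not stronger than the first phrase's half cadence; without a weak→strong cadential pair there is no antecedent–consequent relationship, so this is a phrase group rather than a period.

phrase group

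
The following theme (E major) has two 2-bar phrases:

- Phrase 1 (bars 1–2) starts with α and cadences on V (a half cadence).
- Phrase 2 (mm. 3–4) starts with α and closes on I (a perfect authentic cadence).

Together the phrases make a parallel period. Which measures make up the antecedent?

The phrase ending with the weaker cadence (half cadence) is the antecedent; the one ending more conclusively (perfect authentic cadence) is the consequent. The antecedent is measures 1–2.

measures 1–2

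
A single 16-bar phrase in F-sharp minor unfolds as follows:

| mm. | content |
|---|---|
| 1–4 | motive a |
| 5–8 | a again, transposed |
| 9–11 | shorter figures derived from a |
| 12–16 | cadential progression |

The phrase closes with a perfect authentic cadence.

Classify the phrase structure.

Basic idea (mm. 1–4) + its repetition (bars 5–8) form the presentation; fragmentation and cadence (mm. 9–16) form the continuation — the 16-bar whole is a sentence.

sentence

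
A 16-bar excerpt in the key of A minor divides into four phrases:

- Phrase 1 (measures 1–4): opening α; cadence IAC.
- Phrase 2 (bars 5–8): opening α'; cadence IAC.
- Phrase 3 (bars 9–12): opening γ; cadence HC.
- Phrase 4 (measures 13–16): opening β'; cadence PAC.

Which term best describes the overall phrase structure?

contrasting double period

Four phrases in two halves: the first half (bars 1–8) ends with an imperfect authentic cadence, the second (mm. 9–16) with a perfect authentic cadence — a large antecedent–consequent pair, i.e. a double period.
Phrase 3 begins with different material from phrase 1, making it contrasting.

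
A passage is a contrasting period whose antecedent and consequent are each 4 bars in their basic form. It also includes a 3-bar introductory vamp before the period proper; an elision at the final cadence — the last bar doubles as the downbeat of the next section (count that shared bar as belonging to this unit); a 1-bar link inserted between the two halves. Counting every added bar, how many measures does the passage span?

Basic contrasting period: 4 + 4 = 8 bars.
8 (basic form) + 3 (introduction) + 1 (link) = 12.
The elision shares a bar with the next section but does not change this unit's count.

12 measures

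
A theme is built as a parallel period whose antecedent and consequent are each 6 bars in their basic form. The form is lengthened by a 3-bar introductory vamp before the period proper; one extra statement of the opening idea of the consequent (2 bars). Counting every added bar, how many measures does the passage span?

Basic parallel period: 6 + 6 = 12 bars.
12 (basic form) + 3 (introduction) + 2 (extra statement) = 17.

17 measures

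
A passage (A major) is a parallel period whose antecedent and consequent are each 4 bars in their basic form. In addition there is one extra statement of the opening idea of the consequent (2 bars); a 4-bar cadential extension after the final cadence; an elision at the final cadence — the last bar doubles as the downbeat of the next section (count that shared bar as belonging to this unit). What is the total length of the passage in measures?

Basic parallel period: 4 + 4 = 8 bars.
8 (basic form) + 2 (extra statement) + 4 (cadential extension) = 14.
The elision shares a bar with the next section but does not change this unit's count.

14 measures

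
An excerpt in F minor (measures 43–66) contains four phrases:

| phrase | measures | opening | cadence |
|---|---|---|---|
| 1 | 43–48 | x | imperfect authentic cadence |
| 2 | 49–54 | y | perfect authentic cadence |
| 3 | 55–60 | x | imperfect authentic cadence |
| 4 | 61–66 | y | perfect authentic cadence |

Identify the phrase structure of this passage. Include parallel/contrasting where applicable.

repeated period

The cadence pattern IAC–PAC–IAC–PAC is weak–strong twice, and phrases 3–4 restate phrases 1–2: a period heard twice, not a double period (which would end weakly at phrase 2).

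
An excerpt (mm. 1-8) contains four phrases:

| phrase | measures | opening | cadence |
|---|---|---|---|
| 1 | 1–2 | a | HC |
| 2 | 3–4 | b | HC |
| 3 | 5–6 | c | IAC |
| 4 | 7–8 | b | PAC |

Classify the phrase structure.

Four phrases in two halves: the first half (mm. 1-4) ends with a half cadence, the second (mm. 5-8) with a perfect authentic cadence — a large antecedent–consequent pair, i.e. a double period.
Phrase 3 begins with different material from phrase 1, making it contrasting.

contrasting double period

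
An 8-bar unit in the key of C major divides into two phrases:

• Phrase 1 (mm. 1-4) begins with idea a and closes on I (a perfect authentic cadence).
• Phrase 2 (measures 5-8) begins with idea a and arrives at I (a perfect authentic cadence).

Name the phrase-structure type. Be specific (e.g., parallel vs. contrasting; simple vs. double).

Both phrases have the same opening (a) and the same cadence (perfect authentic cadence): the second is a restatement, not a consequent, so this is a repeated phrase rather than a period.

repeated phrase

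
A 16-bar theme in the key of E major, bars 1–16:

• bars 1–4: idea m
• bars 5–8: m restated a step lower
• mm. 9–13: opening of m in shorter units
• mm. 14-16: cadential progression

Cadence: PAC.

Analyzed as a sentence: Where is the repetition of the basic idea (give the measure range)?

The presentation of a sentence is the basic idea (mm. 1–4) plus its repetition (measures 5-8); the repetition of the basic idea is therefore measures 5–8.

measures 5–8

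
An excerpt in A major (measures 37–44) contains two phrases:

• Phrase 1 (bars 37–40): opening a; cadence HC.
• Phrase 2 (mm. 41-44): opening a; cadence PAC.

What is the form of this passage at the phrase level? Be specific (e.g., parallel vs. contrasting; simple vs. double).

Phrase 1 ends with a half cadence (weaker) and phrase 2 with a perfect authentic cadence (stronger): antecedent + consequent = a period.
The two phrases open with the same material (a / a), so the period is parallel.

parallel period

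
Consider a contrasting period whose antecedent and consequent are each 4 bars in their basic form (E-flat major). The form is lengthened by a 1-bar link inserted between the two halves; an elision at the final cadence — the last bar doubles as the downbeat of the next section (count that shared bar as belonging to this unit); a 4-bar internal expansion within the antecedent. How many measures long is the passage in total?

Basic contrasting period: 4 + 4 = 8 bars.
8 (basic form) + 1 (link) + 4 (internal expansion) = 13.
The elision shares a bar with the next section but does not change this unit's count.

13 measures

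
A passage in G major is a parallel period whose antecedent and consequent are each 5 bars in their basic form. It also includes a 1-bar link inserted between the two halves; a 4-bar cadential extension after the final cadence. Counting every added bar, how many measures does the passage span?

15 measures

Basic parallel period: 5 + 5 = 10 bars.
10 (basic form) + 1 (link) + 4 (cadential extension) = 15.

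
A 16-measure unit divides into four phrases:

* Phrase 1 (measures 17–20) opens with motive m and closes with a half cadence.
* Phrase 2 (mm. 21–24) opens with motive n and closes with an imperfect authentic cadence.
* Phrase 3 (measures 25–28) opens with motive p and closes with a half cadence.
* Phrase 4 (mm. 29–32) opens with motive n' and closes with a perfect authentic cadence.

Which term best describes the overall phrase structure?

Four phrases in two halves: the first half (measures 17–24) ends with an imperfect authentic cadence, the second (mm. 25–32) with a perfect authentic cadence — a large antecedent–consequent pair, i.e. a double period.
Phrase 3 begins with different material from phrase 1, making it contrasting.

contrasting double period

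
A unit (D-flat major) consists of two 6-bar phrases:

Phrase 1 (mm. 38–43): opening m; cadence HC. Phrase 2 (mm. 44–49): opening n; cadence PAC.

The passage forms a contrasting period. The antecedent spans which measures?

measures 38–43

The antecedent is the phrase ending with the weaker cadence (half cadence, phrase 1) and the consequent the one ending more conclusively (perfect authentic cadence, phrase 2); the antecedent is bars 38–43.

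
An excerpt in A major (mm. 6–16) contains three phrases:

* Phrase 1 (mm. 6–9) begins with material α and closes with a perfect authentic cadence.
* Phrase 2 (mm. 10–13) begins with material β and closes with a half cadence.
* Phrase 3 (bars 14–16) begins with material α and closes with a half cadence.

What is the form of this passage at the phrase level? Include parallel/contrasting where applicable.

phrase group

The final phrase closes with a half cadence, which is not stronger than the preceding half cadence; the 3 phrases lack an overall antecedent–consequent design and so form a phrase group.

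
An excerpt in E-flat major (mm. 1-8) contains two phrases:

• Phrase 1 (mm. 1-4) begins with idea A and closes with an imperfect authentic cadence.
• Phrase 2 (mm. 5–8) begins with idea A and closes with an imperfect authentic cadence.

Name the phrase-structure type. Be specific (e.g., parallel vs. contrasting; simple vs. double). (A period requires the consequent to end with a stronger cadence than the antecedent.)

repeated phrase

Both phrases have the same opening (A) and the same cadence (imperfect authentic cadence): the second is a restatement, not a consequent, so this is a repeated phrase rather than a period.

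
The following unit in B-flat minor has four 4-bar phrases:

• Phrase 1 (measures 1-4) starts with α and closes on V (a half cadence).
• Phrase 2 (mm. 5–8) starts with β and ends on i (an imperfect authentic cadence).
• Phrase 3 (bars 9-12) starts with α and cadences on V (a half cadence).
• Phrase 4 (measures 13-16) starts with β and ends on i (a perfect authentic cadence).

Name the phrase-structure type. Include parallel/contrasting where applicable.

Four phrases in two halves: the first half (measures 1–8) ends with an imperfect authentic cadence, the second (mm. 9-16) with a perfect authentic cadence — a large antecedent–consequent pair, i.e. a double period.
Phrase 3 begins with the same material as phrase 1, making it parallel.

parallel double period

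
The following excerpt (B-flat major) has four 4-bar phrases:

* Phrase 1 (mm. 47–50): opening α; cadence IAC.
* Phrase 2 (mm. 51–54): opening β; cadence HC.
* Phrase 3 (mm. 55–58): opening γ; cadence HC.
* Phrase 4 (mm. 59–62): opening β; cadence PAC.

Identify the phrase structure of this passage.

contrasting double period

Four phrases in two halves: the first half (measures 47–54) ends with a half cadence, the second (measures 55–62) with a perfect authentic cadence — a large antecedent–consequent pair, i.e. a double period.
Phrase 3 begins with different material from phrase 1, making it contrasting.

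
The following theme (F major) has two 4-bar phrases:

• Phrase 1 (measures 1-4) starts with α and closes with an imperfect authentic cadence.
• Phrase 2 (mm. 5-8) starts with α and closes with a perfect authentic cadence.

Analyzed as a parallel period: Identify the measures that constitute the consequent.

The antecedent is the phrase ending with the weaker cadence (imperfect authentic cadence, phrase 1) and the consequent the one ending more conclusively (perfect authentic cadence, phrase 2); the consequent is measures 5–8.

measures 5–8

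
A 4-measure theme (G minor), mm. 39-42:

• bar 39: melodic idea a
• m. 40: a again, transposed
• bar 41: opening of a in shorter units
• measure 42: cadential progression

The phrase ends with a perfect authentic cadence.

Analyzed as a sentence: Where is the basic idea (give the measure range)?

The presentation of a sentence is the basic idea (measure 39) plus its repetition (measure 40); the basic idea is therefore m. 39.

measures 39–39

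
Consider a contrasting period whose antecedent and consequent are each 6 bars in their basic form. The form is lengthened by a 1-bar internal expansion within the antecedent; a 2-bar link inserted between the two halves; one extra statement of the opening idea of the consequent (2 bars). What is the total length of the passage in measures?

17 measures

Basic contrasting period: 6 + 6 = 12 bars.
12 (basic form) + 1 (internal expansion) + 2 (link) + 2 (extra statement) = 17.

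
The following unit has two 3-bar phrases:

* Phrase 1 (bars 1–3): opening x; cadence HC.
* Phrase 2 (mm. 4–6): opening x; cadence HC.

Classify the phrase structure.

Both phrases have the same opening (x) and the same cadence (half cadence): the second is a restatement, not a consequent, so this is a repeated phrase rather than a period.

repeated phrase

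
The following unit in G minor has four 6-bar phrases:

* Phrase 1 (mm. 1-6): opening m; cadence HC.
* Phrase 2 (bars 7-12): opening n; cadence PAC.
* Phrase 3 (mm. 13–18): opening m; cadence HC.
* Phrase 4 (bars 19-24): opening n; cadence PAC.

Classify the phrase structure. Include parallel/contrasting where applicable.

repeated period

The cadence pattern HC–PAC–HC–PAC is weak–strong twice, and phrases 3–4 restate phrases 1–2: a period heard twice, not a double period (which would end weakly at phrase 2).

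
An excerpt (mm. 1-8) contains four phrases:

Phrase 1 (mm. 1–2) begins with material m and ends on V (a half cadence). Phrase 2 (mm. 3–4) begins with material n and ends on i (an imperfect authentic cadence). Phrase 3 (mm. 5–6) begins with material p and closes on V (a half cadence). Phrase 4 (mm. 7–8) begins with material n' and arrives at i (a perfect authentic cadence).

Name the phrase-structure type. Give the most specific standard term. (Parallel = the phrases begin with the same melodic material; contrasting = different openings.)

contrasting double period

Four phrases in two halves: the first half (bars 1–4) ends with an imperfect authentic cadence, the second (measures 5–8) with a perfect authentic cadence — a large antecedent–consequent pair, i.e. a double period.
Phrase 3 begins with different material from phrase 1, making it contrasting.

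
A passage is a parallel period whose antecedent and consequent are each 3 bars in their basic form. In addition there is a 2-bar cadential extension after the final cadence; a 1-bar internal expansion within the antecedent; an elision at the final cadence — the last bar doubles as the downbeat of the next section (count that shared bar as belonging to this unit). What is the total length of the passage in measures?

9 measures

Basic parallel period: 3 + 3 = 6 bars.
6 (basic form) + 2 (cadential extension) + 1 (internal expansion) = 9.
The elision shares a bar with the next section but does not change this unit's count.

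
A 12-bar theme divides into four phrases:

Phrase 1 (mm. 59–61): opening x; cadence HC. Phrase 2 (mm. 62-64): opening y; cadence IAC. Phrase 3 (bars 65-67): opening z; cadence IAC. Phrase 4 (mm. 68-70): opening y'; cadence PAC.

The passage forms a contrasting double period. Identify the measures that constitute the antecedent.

In a double period the four phrases pair into a large antecedent (phrases 1–2, ending imperfect authentic cadence) and a large consequent (phrases 3–4, ending perfect authentic cadence). The antecedent spans measures 59–64.

measures 59–64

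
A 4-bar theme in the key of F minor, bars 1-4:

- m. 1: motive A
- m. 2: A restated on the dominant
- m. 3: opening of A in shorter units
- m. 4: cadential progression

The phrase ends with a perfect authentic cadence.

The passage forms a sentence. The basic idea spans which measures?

measures 1–1

The presentation of a sentence is the basic idea (m. 1) plus its repetition (m. 2); the basic idea is therefore m. 1.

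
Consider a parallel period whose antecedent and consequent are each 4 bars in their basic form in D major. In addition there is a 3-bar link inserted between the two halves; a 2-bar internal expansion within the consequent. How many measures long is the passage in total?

Basic parallel period: 4 + 4 = 8 bars.
8 (basic form) + 3 (link) + 2 (internal expansion) = 13.

13 measures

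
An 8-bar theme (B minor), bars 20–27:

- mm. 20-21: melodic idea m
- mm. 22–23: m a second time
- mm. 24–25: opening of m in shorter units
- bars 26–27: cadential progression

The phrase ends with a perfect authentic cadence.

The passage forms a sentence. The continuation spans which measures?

measures 24–27

After the presentation (mm. 20-23), the continuation covers the fragmentation through the cadence: mm. 24-27.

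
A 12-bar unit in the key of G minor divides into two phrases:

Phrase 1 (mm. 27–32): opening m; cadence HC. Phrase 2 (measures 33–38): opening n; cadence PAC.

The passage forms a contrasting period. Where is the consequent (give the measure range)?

The antecedent is the phrase ending with the weaker cadence (half cadence, phrase 1) and the consequent the one ending more conclusively (perfect authentic cadence, phrase 2); the consequent is measures 33-38.

measures 33–38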